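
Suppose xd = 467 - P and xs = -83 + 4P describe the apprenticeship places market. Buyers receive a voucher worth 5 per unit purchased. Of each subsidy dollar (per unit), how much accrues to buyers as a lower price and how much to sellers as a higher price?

Pre-subsidy: 467 - P = -83 + 4P gives P* = 110, x* = 357.
With the rebate, buyers effectively pay Pb = Ps − 5, where Ps is the price sellers receive.
Demand in terms of Ps becomes xd = 467 − 1(Ps − 5) = 472 - Ps. Setting this equal to supply: 472 - Ps = -83 + 4Ps, so Ps = 111.
Buyers pay Pb = 111 − 5 = 106; x' = -83 + 4·111 = 361.
Buyers' price falls by P* − Pb = 110 − 106 = 4; sellers' price rises by Ps − P* = 111 − 110 = 1.

Buyers gain 4 per unit; sellers gain 1 per unit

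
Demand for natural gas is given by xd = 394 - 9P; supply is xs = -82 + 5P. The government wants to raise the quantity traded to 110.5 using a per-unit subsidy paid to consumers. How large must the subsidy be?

At x = 110.5, invert demand for the buyer price: Pb = (394 − 110.5)/9 = 31.5; invert supply for the seller price: Ps = (110.5 − (-82))/5 = 38.5.
The subsidy must fill the gap: s = Ps − Pb = 38.5 − 31.5 = 7.

Required subsidy s = 7 per unit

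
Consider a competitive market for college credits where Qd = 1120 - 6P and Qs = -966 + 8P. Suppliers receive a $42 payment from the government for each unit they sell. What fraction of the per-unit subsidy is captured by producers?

Producer share = 3/7

Pre-subsidy: 1120 - 6P = -966 + 8P gives P* = 149, Q* = 226.
With the subsidy, sellers receive Ps = Pb + 42 for each unit, where Pb is the price buyers pay.
Supply in terms of Pb becomes Qs = -966 + 8(Pb + 42) = -630 + 8Pb. Setting this equal to demand: 1120 - 6Pb = -630 + 8Pb, so Pb = 125.
Sellers receive Ps = 125 + 42 = 167; Q' = 1120 − 6·125 = 370.
Buyers' price falls by P* − Pb = 149 − 125 = 24; sellers' price rises by Ps − P* = 167 − 149 = 18.
So producers capture 18/42 = 3/7 of each unit of subsidy.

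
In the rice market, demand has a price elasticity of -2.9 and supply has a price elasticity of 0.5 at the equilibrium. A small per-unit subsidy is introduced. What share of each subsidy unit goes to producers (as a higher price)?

Producer share = 29/34

For a small subsidy around the equilibrium, the benefit split depends on the relative slopes, which at a point are proportional to the elasticities.
Buyer share = εs/(εs + |εd|) = 0.5/(0.5 + 2.9) = 5/34; seller share = |εd|/(εs + |εd|) = 29/34.
So producers capture 29/34 of the subsidy.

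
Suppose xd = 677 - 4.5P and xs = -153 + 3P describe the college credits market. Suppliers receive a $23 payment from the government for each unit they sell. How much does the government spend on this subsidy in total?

Government cost = $5069.2

Pre-subsidy: 677 - 4.5P = -153 + 3P gives P* = 332/3, x* = 179.
With the subsidy, sellers receive Ps = Pb + 23 for each unit, where Pb is the price buyers pay.
Supply in terms of Pb becomes xs = -153 + 3(Pb + 23) = -84 + 3Pb. Setting this equal to demand: 677 - 4.5Pb = -84 + 3Pb, so Pb = 1522/15.
Sellers receive Ps = 1522/15 + 23 = 1867/15; x' = 677 − 4.5·(1522/15) = 220.4.
Government outlay = subsidy × quantity = 23 × 220.4 = 5069.2.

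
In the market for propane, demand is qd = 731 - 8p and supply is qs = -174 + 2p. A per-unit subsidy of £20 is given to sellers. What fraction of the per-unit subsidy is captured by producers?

Pre-subsidy: 731 - 8p = -174 + 2p gives p* = 90.5, q* = 7.
With the subsidy, sellers receive ps = pb + 20 for each unit, where pb is the price buyers pay.
Supply in terms of pb becomes qs = -174 + 2(pb + 20) = -134 + 2pb. Setting this equal to demand: 731 - 8pb = -134 + 2pb, so pb = 86.5.
Sellers receive ps = 86.5 + 20 = 106.5; q' = 731 − 8·86.5 = 39.
Buyers' price falls by p* − pb = 90.5 − 86.5 = 4; sellers' price rises by ps − p* = 106.5 − 90.5 = 16.
So producers capture 16/20 = 0.8 of each unit of subsidy.

Producer share = 0.8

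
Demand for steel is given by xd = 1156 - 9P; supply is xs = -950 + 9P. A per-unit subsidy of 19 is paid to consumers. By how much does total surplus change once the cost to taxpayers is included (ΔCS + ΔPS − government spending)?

Pre-subsidy: 1156 - 9P = -950 + 9P gives P* = 117, x* = 103.
With the rebate, buyers effectively pay Pb = Ps − 19, where Ps is the price sellers receive.
Demand in terms of Ps becomes xd = 1156 − 9(Ps − 19) = 1327 - 9Ps. Setting this equal to supply: 1327 - 9Ps = -950 + 9Ps, so Ps = 126.5.
Buyers pay Pb = 126.5 − 19 = 107.5; x' = -950 + 9·126.5 = 188.5.
ΔCS = ½(103 + 188.5)(117 − 107.5) = 1384.625; ΔPS = ½(103 + 188.5)(126.5 − 117) = 1384.625.
Government spending = 19 × 188.5 = 3581.5.
Net change = 1384.625 + 1384.625 − 3581.5 = -812.25. The loss equals the DWL triangle ½·19·85.5.

Net change in total surplus = -812.25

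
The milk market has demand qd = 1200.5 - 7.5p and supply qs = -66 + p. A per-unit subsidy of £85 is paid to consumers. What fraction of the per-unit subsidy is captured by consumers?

Pre-subsidy: 1200.5 - 7.5p = -66 + p gives p* = 149, q* = 83.
With the rebate, buyers effectively pay pb = ps − 85, where ps is the price sellers receive.
Demand in terms of ps becomes qd = 1200.5 − 7.5(ps − 85) = 1838 - 7.5ps. Setting this equal to supply: 1838 - 7.5ps = -66 + ps, so ps = 224.
Buyers pay pb = 224 − 85 = 139; q' = -66 + 1·224 = 158.
Buyers' price falls by p* − pb = 149 − 139 = 10; sellers' price rises by ps − p* = 224 − 149 = 75.
So consumers capture 10/85 = 2/17 of each unit of subsidy.

Consumer share = 2/17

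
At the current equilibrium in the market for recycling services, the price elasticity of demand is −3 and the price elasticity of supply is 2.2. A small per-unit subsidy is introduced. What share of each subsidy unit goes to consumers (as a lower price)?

Consumer share = 11/26

For a small subsidy around the equilibrium, the benefit split depends on the relative slopes, which at a point are proportional to the elasticities.
Buyer share = εs/(εs + |εd|) = 2.2/(2.2 + 3) = 11/26; seller share = |εd|/(εs + |εd|) = 15/26.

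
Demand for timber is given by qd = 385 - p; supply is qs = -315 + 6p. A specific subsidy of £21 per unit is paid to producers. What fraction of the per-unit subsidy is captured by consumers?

Consumer share = 6/7

Pre-subsidy: 385 - p = -315 + 6p gives p* = 100, q* = 285.
With the subsidy, sellers receive ps = pb + 21 for each unit, where pb is the price buyers pay.
Supply in terms of pb becomes qs = -315 + 6(pb + 21) = -189 + 6pb. Setting this equal to demand: 385 - pb = -189 + 6pb, so pb = 82.
Sellers receive ps = 82 + 21 = 103; q' = 385 − 1·82 = 303.
Buyers' price falls by p* − pb = 100 − 82 = 18; sellers' price rises by ps − p* = 103 − 100 = 3.
So consumers capture 18/21 = 6/7 of each unit of subsidy.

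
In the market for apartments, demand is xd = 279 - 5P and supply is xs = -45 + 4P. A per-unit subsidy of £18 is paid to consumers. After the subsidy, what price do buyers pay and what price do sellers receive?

Buyers pay £28; sellers receive £46

Pre-subsidy: 279 - 5P = -45 + 4P gives P* = 36, x* = 99.
With the rebate, buyers effectively pay Pb = Ps − 18, where Ps is the price sellers receive.
Demand in terms of Ps becomes xd = 279 − 5(Ps − 18) = 369 - 5Ps. Setting this equal to supply: 369 - 5Ps = -45 + 4Ps, so Ps = 46.
Buyers pay Pb = 46 − 18 = 28; x' = -45 + 4·46 = 139.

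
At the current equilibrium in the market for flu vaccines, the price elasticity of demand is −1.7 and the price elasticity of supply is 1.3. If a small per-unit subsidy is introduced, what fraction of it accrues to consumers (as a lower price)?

Consumer share = 13/30

For a small subsidy around the equilibrium, the benefit split depends on the relative slopes, which at a point are proportional to the elasticities.
Buyer share = εs/(εs + |εd|) = 1.3/(1.3 + 1.7) = 13/30; seller share = |εd|/(εs + |εd|) = 17/30.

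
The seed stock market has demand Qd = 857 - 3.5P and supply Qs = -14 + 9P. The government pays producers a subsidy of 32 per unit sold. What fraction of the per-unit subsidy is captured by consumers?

Pre-subsidy: 857 - 3.5P = -14 + 9P gives P* = 69.68, Q* = 613.12.
With the subsidy, sellers receive Ps = Pb + 32 for each unit, where Pb is the price buyers pay.
Supply in terms of Pb becomes Qs = -14 + 9(Pb + 32) = 274 + 9Pb. Setting this equal to demand: 857 - 3.5Pb = 274 + 9Pb, so Pb = 46.64.
Sellers receive Ps = 46.64 + 32 = 78.64; Q' = 857 − 3.5·46.64 = 693.76.
Buyers' price falls by P* − Pb = 69.68 − 46.64 = 23.04; sellers' price rises by Ps − P* = 78.64 − 69.68 = 8.96.
So consumers capture 23.04/32 = 0.72 of each unit of subsidy.

Consumer share = 0.72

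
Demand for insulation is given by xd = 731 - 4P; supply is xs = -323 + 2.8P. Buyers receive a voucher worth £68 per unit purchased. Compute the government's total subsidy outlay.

Government cost = £15164

Pre-subsidy: 731 - 4P = -323 + 2.8P gives P* = 155, x* = 111.
With the rebate, buyers effectively pay Pb = Ps − 68, where Ps is the price sellers receive.
Demand in terms of Ps becomes xd = 731 − 4(Ps − 68) = 1003 - 4Ps. Setting this equal to supply: 1003 - 4Ps = -323 + 2.8Ps, so Ps = 195.
Buyers pay Pb = 195 − 68 = 127; x' = -323 + 2.8·195 = 223.
Government outlay = subsidy × quantity = 68 × 223 = 15164.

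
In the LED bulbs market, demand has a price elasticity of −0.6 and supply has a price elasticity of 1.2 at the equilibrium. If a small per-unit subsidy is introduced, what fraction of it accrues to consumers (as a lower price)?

Consumer share = 2/3

For a small subsidy around the equilibrium, the benefit split depends on the relative slopes, which at a point are proportional to the elasticities.
Buyer share = εs/(εs + |εd|) = 1.2/(1.2 + 0.6) = 2/3; seller share = |εd|/(εs + |εd|) = 1/3.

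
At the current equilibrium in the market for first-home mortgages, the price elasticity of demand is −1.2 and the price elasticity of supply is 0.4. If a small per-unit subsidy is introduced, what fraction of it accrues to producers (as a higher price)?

Producer share = 0.75

For a small subsidy around the equilibrium, the benefit split depends on the relative slopes, which at a point are proportional to the elasticities.
Buyer share = εs/(εs + |εd|) = 0.4/(0.4 + 1.2) = 0.25; seller share = |εd|/(εs + |εd|) = 0.75.
So producers capture 0.75 of the subsidy.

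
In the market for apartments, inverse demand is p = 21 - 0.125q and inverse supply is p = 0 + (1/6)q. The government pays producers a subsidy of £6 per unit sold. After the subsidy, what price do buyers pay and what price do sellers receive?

Pre-subsidy: 21 - 0.125q = 0 + (1/6)q gives q* = 72 and p* = 12.
With the subsidy, sellers receive ps = pb + 6 for each unit, where pb is the price buyers pay.
On the curves, pb = 21 - 0.125q and ps = 0 + (1/6)q; the wedge ps − pb = 6 gives 0 + (1/6)q − (21 - 0.125q) = 6, so q' = 648/7.
Then pb = 21 − 0.125·(648/7) = 66/7 and ps = 0 + (1/6)·(648/7) = 108/7.

Buyers pay 66/7; sellers receive 108/7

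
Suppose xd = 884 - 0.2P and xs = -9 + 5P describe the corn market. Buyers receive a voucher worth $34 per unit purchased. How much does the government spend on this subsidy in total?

Pre-subsidy: 884 - 0.2P = -9 + 5P gives P* = 4465/26, x* = 22091/26.
With the rebate, buyers effectively pay Pb = Ps − 34, where Ps is the price sellers receive.
Demand in terms of Ps becomes xd = 884 − 0.2(Ps − 34) = 890.8 - 0.2Ps. Setting this equal to supply: 890.8 - 0.2Ps = -9 + 5Ps, so Ps = 4499/26.
Buyers pay Pb = 4499/26 − 34 = 3615/26; x' = -9 + 5·(4499/26) = 22261/26.
Government outlay = subsidy × quantity = 34 × 22261/26 = 378437/13.

Government cost = 378437/13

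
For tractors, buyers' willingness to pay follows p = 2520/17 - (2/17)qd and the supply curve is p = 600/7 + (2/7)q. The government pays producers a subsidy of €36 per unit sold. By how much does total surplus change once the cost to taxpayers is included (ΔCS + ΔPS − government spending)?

Net change in total surplus = -€1606.5

Pre-subsidy: 2520/17 - (2/17)q = 600/7 + (2/7)q gives q* = 155 and p* = 130.
With the subsidy, sellers receive ps = pb + 36 for each unit, where pb is the price buyers pay.
On the curves, pb = 2520/17 - (2/17)q and ps = 600/7 + (2/7)q; the wedge ps − pb = 36 gives 600/7 + (2/7)q − (2520/17 - (2/17)q) = 36, so q' = 244.25.
Then pb = 2520/17 − (2/17)·244.25 = 119.5 and ps = 600/7 + (2/7)·244.25 = 155.5.
ΔCS = ½(155 + 244.25)(130 − 119.5) = 2096.0625; ΔPS = ½(155 + 244.25)(155.5 − 130) = 5090.4375.
Government spending = 36 × 244.25 = 8793.
Net change = 2096.0625 + 5090.4375 − 8793 = -1606.5. The loss equals the DWL triangle ½·36·89.25.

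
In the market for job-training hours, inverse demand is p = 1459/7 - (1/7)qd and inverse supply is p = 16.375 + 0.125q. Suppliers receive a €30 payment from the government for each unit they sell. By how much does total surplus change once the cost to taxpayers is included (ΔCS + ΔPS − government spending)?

Pre-subsidy: 1459/7 - (1/7)q = 16.375 + 0.125q gives q* = 717 and p* = 106.
With the subsidy, sellers receive ps = pb + 30 for each unit, where pb is the price buyers pay.
On the curves, pb = 1459/7 - (1/7)q and ps = 16.375 + 0.125q; the wedge ps − pb = 30 gives 16.375 + 0.125q − (1459/7 - (1/7)q) = 30, so q' = 829.
Then pb = 1459/7 − (1/7)·829 = 90 and ps = 16.375 + 0.125·829 = 120.
ΔCS = ½(717 + 829)(106 − 90) = 12368; ΔPS = ½(717 + 829)(120 − 106) = 10822.
Government spending = 30 × 829 = 24870.
Net change = 12368 + 10822 − 24870 = -1680. The loss equals the DWL triangle ½·30·112.

Net change in total surplus = -€1680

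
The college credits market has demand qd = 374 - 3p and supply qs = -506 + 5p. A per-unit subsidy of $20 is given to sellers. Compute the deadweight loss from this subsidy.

Deadweight loss = $375

Pre-subsidy: 374 - 3p = -506 + 5p gives p* = 110, q* = 44.
With the subsidy, sellers receive ps = pb + 20 for each unit, where pb is the price buyers pay.
Supply in terms of pb becomes qs = -506 + 5(pb + 20) = -406 + 5pb. Setting this equal to demand: 374 - 3pb = -406 + 5pb, so pb = 97.5.
Sellers receive ps = 97.5 + 20 = 117.5; q' = 374 − 3·97.5 = 81.5.
The subsidy expands output by 81.5 − 44 = 37.5 past the efficient level; on those units the gap between marginal cost and willingness to pay runs from 0 up to 20.
DWL = ½ × 20 × 37.5 = 375.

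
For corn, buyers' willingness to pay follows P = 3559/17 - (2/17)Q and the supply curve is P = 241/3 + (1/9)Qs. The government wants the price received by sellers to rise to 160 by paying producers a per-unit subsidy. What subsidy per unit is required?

At a seller price of 160, quantity supplied is -723 + 9·160 = 717.
Buyers absorb 717 only when they pay Pb = 3559/17 − (2/17)·717 = 125.
s = Ps − Pb = 160 − 125 = 35.

Required subsidy s = 35 per unit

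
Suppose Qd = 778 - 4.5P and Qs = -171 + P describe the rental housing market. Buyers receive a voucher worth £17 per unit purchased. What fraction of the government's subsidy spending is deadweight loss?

DWL / government spending = 0.45

Pre-subsidy: 778 - 4.5P = -171 + P gives P* = 1898/11, Q* = 17/11.
With the rebate, buyers effectively pay Pb = Ps − 17, where Ps is the price sellers receive.
Demand in terms of Ps becomes Qd = 778 − 4.5(Ps − 17) = 854.5 - 4.5Ps. Setting this equal to supply: 854.5 - 4.5Ps = -171 + Ps, so Ps = 2051/11.
Buyers pay Pb = 2051/11 − 17 = 1864/11; Q' = -171 + 1·(2051/11) = 170/11.
ΔCS = ½(17/11 + 170/11)(1898/11 − 1864/11) = 289/11; ΔPS = ½(17/11 + 170/11)(2051/11 − 1898/11) = 2601/22.
Government spending = 17 × 170/11 = 2890/11.
DWL = ½ × 17 × (170/11 − 17/11) = 2601/22; fraction = (2601/22) / (2890/11) = 0.45.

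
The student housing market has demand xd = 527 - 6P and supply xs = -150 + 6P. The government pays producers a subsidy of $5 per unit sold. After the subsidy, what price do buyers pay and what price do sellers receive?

Buyers pay 647/12; sellers receive 707/12

Pre-subsidy: 527 - 6P = -150 + 6P gives P* = 677/12, x* = 188.5.
With the subsidy, sellers receive Ps = Pb + 5 for each unit, where Pb is the price buyers pay.
Supply in terms of Pb becomes xs = -150 + 6(Pb + 5) = -120 + 6Pb. Setting this equal to demand: 527 - 6Pb = -120 + 6Pb, so Pb = 647/12.
Sellers receive Ps = 647/12 + 5 = 707/12; x' = 527 − 6·(647/12) = 203.5.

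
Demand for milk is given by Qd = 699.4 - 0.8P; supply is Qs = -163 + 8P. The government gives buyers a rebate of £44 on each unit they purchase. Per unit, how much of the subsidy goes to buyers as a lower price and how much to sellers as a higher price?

Pre-subsidy: 699.4 - 0.8P = -163 + 8P gives P* = 98, Q* = 621.
With the rebate, buyers effectively pay Pb = Ps − 44, where Ps is the price sellers receive.
Demand in terms of Ps becomes Qd = 699.4 − 0.8(Ps − 44) = 734.6 - 0.8Ps. Setting this equal to supply: 734.6 - 0.8Ps = -163 + 8Ps, so Ps = 102.
Buyers pay Pb = 102 − 44 = 58; Q' = -163 + 8·102 = 653.
Buyers' price falls by P* − Pb = 98 − 58 = 40; sellers' price rises by Ps − P* = 102 − 98 = 4.

Buyers gain £40 per unit; sellers gain £4 per unit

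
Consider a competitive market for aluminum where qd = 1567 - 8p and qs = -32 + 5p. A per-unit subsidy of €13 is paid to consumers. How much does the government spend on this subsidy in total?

Pre-subsidy: 1567 - 8p = -32 + 5p gives p* = 123, q* = 583.
With the rebate, buyers effectively pay pb = ps − 13, where ps is the price sellers receive.
Demand in terms of ps becomes qd = 1567 − 8(ps − 13) = 1671 - 8ps. Setting this equal to supply: 1671 - 8ps = -32 + 5ps, so ps = 131.
Buyers pay pb = 131 − 13 = 118; q' = -32 + 5·131 = 623.
Government outlay = subsidy × quantity = 13 × 623 = 8099.

Government cost = €8099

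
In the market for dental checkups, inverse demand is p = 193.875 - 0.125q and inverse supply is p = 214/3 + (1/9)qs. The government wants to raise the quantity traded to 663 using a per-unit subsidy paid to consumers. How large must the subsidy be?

Required subsidy s = 34 per unit

At q = 663, from the demand curve buyers pay pb = 193.875 − 0.125·663 = 111; from the supply curve sellers need ps = 214/3 + (1/9)·663 = 145.
The subsidy must fill the gap: s = ps − pb = 145 − 111 = 34.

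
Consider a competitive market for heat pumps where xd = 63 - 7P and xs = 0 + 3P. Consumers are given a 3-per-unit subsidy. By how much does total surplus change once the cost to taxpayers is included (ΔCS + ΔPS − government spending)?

Pre-subsidy: 63 - 7P = 0 + 3P gives P* = 6.3, x* = 18.9.
With the rebate, buyers effectively pay Pb = Ps − 3, where Ps is the price sellers receive.
Demand in terms of Ps becomes xd = 63 − 7(Ps − 3) = 84 - 7Ps. Setting this equal to supply: 84 - 7Ps = 0 + 3Ps, so Ps = 8.4.
Buyers pay Pb = 8.4 − 3 = 5.4; x' = 0 + 3·8.4 = 25.2.
ΔCS = ½(18.9 + 25.2)(6.3 − 5.4) = 19.845; ΔPS = ½(18.9 + 25.2)(8.4 − 6.3) = 46.305.
Government spending = 3 × 25.2 = 75.6.
Net change = 19.845 + 46.305 − 75.6 = -9.45. The loss equals the DWL triangle ½·3·6.3.

Net change in total surplus = -9.45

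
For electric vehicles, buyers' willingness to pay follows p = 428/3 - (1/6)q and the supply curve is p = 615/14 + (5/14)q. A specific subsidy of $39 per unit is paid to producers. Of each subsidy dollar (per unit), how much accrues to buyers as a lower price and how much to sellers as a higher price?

Pre-subsidy: 428/3 - (1/6)q = 615/14 + (5/14)q gives q* = 188.5 and p* = 111.25.
With the subsidy, sellers receive ps = pb + 39 for each unit, where pb is the price buyers pay.
On the curves, pb = 428/3 - (1/6)q and ps = 615/14 + (5/14)q; the wedge ps − pb = 39 gives 615/14 + (5/14)q − (428/3 - (1/6)q) = 39, so q' = 5785/22.
Then pb = 428/3 − (1/6)·(5785/22) = 4349/44 and ps = 615/14 + (5/14)·(5785/22) = 6065/44.
Buyers' price falls by p* − pb = 111.25 − 4349/44 = 273/22; sellers' price rises by ps − p* = 6065/44 − 111.25 = 585/22.

Buyers gain 273/22 per unit; sellers gain 585/22 per unit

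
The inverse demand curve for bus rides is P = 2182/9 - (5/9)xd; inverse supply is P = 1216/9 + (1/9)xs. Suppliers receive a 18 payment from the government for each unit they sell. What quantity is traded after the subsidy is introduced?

x' = 188

Pre-subsidy: 2182/9 - (5/9)x = 1216/9 + (1/9)x gives x* = 161 and P* = 153.
With the subsidy, sellers receive Ps = Pb + 18 for each unit, where Pb is the price buyers pay.
On the curves, Pb = 2182/9 - (5/9)x and Ps = 1216/9 + (1/9)x; the wedge Ps − Pb = 18 gives 1216/9 + (1/9)x − (2182/9 - (5/9)x) = 18, so x' = 188.
Then Pb = 2182/9 − (5/9)·188 = 138 and Ps = 1216/9 + (1/9)·188 = 156.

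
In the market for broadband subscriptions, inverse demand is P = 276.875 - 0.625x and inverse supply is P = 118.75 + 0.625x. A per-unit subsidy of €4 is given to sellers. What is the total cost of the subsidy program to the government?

Pre-subsidy: 276.875 - 0.625x = 118.75 + 0.625x gives x* = 126.5 and P* = 197.8125.
With the subsidy, sellers receive Ps = Pb + 4 for each unit, where Pb is the price buyers pay.
On the curves, Pb = 276.875 - 0.625x and Ps = 118.75 + 0.625x; the wedge Ps − Pb = 4 gives 118.75 + 0.625x − (276.875 - 0.625x) = 4, so x' = 129.7.
Then Pb = 276.875 − 0.625·129.7 = 195.8125 and Ps = 118.75 + 0.625·129.7 = 199.8125.
Government outlay = subsidy × quantity = 4 × 129.7 = 518.8.

Government cost = €518.8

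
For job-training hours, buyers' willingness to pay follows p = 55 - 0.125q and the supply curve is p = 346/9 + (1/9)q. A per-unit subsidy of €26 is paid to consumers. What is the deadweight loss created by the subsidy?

Deadweight loss = 24336/17

Pre-subsidy: 55 - 0.125q = 346/9 + (1/9)q gives q* = 1192/17 and p* = 786/17.
With the rebate, buyers effectively pay pb = ps − 26, where ps is the price sellers receive.
On the curves, pb = 55 - 0.125q and ps = 346/9 + (1/9)q; the wedge ps − pb = 26 gives 346/9 + (1/9)q − (55 - 0.125q) = 26, so q' = 3064/17.
Then pb = 55 − 0.125·(3064/17) = 552/17 and ps = 346/9 + (1/9)·(3064/17) = 994/17.
The subsidy expands output by 3064/17 − 1192/17 = 1872/17 past the efficient level; on those units the gap between marginal cost and willingness to pay runs from 0 up to 26.
DWL = ½ × 26 × 1872/17 = 24336/17.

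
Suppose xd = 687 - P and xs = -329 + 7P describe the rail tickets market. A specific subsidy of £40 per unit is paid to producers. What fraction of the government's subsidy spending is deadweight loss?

Pre-subsidy: 687 - P = -329 + 7P gives P* = 127, x* = 560.
With the subsidy, sellers receive Ps = Pb + 40 for each unit, where Pb is the price buyers pay.
Supply in terms of Pb becomes xs = -329 + 7(Pb + 40) = -49 + 7Pb. Setting this equal to demand: 687 - Pb = -49 + 7Pb, so Pb = 92.
Sellers receive Ps = 92 + 40 = 132; x' = 687 − 1·92 = 595.
ΔCS = ½(560 + 595)(127 − 92) = 20212.5; ΔPS = ½(560 + 595)(132 − 127) = 2887.5.
Government spending = 40 × 595 = 23800.
DWL = ½ × 40 × (595 − 560) = 700; fraction = 700 / 23800 = 1/34.

DWL / government spending = 1/34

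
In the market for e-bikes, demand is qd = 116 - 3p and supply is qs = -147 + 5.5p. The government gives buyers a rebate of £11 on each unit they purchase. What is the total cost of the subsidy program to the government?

Pre-subsidy: 116 - 3p = -147 + 5.5p gives p* = 526/17, q* = 394/17.
With the rebate, buyers effectively pay pb = ps − 11, where ps is the price sellers receive.
Demand in terms of ps becomes qd = 116 − 3(ps − 11) = 149 - 3ps. Setting this equal to supply: 149 - 3ps = -147 + 5.5ps, so ps = 592/17.
Buyers pay pb = 592/17 − 11 = 405/17; q' = -147 + 5.5·(592/17) = 757/17.
Government outlay = subsidy × quantity = 11 × 757/17 = 8327/17.

Government cost = 8327/17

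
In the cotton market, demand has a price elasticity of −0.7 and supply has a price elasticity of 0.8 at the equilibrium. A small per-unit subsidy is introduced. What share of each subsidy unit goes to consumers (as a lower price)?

For a small subsidy around the equilibrium, the benefit split depends on the relative slopes, which at a point are proportional to the elasticities.
Buyer share = εs/(εs + |εd|) = 0.8/(0.8 + 0.7) = 8/15; seller share = |εd|/(εs + |εd|) = 7/15.

Consumer share = 8/15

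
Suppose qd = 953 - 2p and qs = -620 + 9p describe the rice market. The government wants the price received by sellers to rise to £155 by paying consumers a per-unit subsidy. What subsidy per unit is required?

Required subsidy s = £66 per unit

At a seller price of 155, quantity supplied is -620 + 9·155 = 775.
Buyers absorb 775 only when they pay pb with 953 − 2·pb = 775, i.e. pb = 89.
s = ps − pb = 155 − 89 = 66.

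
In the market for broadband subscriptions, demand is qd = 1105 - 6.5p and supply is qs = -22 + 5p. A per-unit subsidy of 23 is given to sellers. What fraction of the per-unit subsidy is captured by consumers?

Pre-subsidy: 1105 - 6.5p = -22 + 5p gives p* = 98, q* = 468.
With the subsidy, sellers receive ps = pb + 23 for each unit, where pb is the price buyers pay.
Supply in terms of pb becomes qs = -22 + 5(pb + 23) = 93 + 5pb. Setting this equal to demand: 1105 - 6.5pb = 93 + 5pb, so pb = 88.
Sellers receive ps = 88 + 23 = 111; q' = 1105 − 6.5·88 = 533.
Buyers' price falls by p* − pb = 98 − 88 = 10; sellers' price rises by ps − p* = 111 − 98 = 13.
So consumers capture 10/23 = 10/23 of each unit of subsidy.

Consumer share = 10/23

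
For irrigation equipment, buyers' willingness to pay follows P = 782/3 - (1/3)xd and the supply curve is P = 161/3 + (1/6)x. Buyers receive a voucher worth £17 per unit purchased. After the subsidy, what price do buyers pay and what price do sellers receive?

Buyers pay 334/3; sellers receive 385/3

Pre-subsidy: 782/3 - (1/3)x = 161/3 + (1/6)x gives x* = 414 and P* = 368/3.
With the rebate, buyers effectively pay Pb = Ps − 17, where Ps is the price sellers receive.
On the curves, Pb = 782/3 - (1/3)x and Ps = 161/3 + (1/6)x; the wedge Ps − Pb = 17 gives 161/3 + (1/6)x − (782/3 - (1/3)x) = 17, so x' = 448.
Then Pb = 782/3 − (1/3)·448 = 334/3 and Ps = 161/3 + (1/6)·448 = 385/3.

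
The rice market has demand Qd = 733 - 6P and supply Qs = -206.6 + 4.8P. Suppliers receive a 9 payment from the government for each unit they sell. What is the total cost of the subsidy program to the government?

Government cost = 2115

Pre-subsidy: 733 - 6P = -206.6 + 4.8P gives P* = 87, Q* = 211.
With the subsidy, sellers receive Ps = Pb + 9 for each unit, where Pb is the price buyers pay.
Supply in terms of Pb becomes Qs = -206.6 + 4.8(Pb + 9) = -163.4 + 4.8Pb. Setting this equal to demand: 733 - 6Pb = -163.4 + 4.8Pb, so Pb = 83.
Sellers receive Ps = 83 + 9 = 92; Q' = 733 − 6·83 = 235.
Government outlay = subsidy × quantity = 9 × 235 = 2115.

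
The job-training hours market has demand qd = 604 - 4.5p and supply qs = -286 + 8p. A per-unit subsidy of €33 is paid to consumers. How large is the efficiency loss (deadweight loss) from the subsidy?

Pre-subsidy: 604 - 4.5p = -286 + 8p gives p* = 71.2, q* = 283.6.
With the rebate, buyers effectively pay pb = ps − 33, where ps is the price sellers receive.
Demand in terms of ps becomes qd = 604 − 4.5(ps − 33) = 752.5 - 4.5ps. Setting this equal to supply: 752.5 - 4.5ps = -286 + 8ps, so ps = 83.08.
Buyers pay pb = 83.08 − 33 = 50.08; q' = -286 + 8·83.08 = 378.64.
The subsidy expands output by 378.64 − 283.6 = 95.04 past the efficient level; on those units the gap between marginal cost and willingness to pay runs from 0 up to 33.
DWL = ½ × 33 × 95.04 = 1568.16.

Deadweight loss = €1568.16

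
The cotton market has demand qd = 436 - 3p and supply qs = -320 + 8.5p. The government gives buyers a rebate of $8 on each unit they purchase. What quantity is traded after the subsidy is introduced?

Pre-subsidy: 436 - 3p = -320 + 8.5p gives p* = 1512/23, q* = 5492/23.
With the rebate, buyers effectively pay pb = ps − 8, where ps is the price sellers receive.
Demand in terms of ps becomes qd = 436 − 3(ps − 8) = 460 - 3ps. Setting this equal to supply: 460 - 3ps = -320 + 8.5ps, so ps = 1560/23.
Buyers pay pb = 1560/23 − 8 = 1376/23; q' = -320 + 8.5·(1560/23) = 5900/23.

q' = 5900/23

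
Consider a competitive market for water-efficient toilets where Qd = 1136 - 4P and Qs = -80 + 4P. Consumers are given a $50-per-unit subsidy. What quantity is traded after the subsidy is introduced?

Q' = 628

Pre-subsidy: 1136 - 4P = -80 + 4P gives P* = 152, Q* = 528.
With the rebate, buyers effectively pay Pb = Ps − 50, where Ps is the price sellers receive.
Demand in terms of Ps becomes Qd = 1136 − 4(Ps − 50) = 1336 - 4Ps. Setting this equal to supply: 1336 - 4Ps = -80 + 4Ps, so Ps = 177.
Buyers pay Pb = 177 − 50 = 127; Q' = -80 + 4·177 = 628.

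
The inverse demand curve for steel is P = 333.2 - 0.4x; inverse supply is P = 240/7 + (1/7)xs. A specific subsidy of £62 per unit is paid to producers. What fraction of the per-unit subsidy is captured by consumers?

Pre-subsidy: 333.2 - 0.4x = 240/7 + (1/7)x gives x* = 10462/19 and P* = 2146/19.
With the subsidy, sellers receive Ps = Pb + 62 for each unit, where Pb is the price buyers pay.
On the curves, Pb = 333.2 - 0.4x and Ps = 240/7 + (1/7)x; the wedge Ps − Pb = 62 gives 240/7 + (1/7)x − (333.2 - 0.4x) = 62, so x' = 12632/19.
Then Pb = 333.2 − 0.4·(12632/19) = 1278/19 and Ps = 240/7 + (1/7)·(12632/19) = 2456/19.
Buyers' price falls by P* − Pb = 2146/19 − 1278/19 = 868/19; sellers' price rises by Ps − P* = 2456/19 − 2146/19 = 310/19.
So consumers capture (868/19)/62 = 14/19 of each unit of subsidy.

Consumer share = 14/19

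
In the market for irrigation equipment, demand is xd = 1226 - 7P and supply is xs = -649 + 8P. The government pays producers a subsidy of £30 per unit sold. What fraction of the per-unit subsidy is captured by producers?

Producer share = 7/15

Pre-subsidy: 1226 - 7P = -649 + 8P gives P* = 125, x* = 351.
With the subsidy, sellers receive Ps = Pb + 30 for each unit, where Pb is the price buyers pay.
Supply in terms of Pb becomes xs = -649 + 8(Pb + 30) = -409 + 8Pb. Setting this equal to demand: 1226 - 7Pb = -409 + 8Pb, so Pb = 109.
Sellers receive Ps = 109 + 30 = 139; x' = 1226 − 7·109 = 463.
Buyers' price falls by P* − Pb = 125 − 109 = 16; sellers' price rises by Ps − P* = 139 − 125 = 14.
So producers capture 14/30 = 7/15 of each unit of subsidy.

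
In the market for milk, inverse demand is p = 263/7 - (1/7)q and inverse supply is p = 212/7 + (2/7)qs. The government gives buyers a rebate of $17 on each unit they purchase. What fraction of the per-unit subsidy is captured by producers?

Pre-subsidy: 263/7 - (1/7)q = 212/7 + (2/7)q gives q* = 17 and p* = 246/7.
With the rebate, buyers effectively pay pb = ps − 17, where ps is the price sellers receive.
On the curves, pb = 263/7 - (1/7)q and ps = 212/7 + (2/7)q; the wedge ps − pb = 17 gives 212/7 + (2/7)q − (263/7 - (1/7)q) = 17, so q' = 170/3.
Then pb = 263/7 − (1/7)·(170/3) = 619/21 and ps = 212/7 + (2/7)·(170/3) = 976/21.
Buyers' price falls by p* − pb = 246/7 − 619/21 = 17/3; sellers' price rises by ps − p* = 976/21 − 246/7 = 34/3.
So producers capture (34/3)/17 = 2/3 of each unit of subsidy.

Producer share = 2/3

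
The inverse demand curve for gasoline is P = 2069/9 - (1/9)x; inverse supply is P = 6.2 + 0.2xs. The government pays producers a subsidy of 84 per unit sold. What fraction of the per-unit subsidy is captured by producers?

Pre-subsidy: 2069/9 - (1/9)x = 6.2 + 0.2x gives x* = 719 and P* = 150.
With the subsidy, sellers receive Ps = Pb + 84 for each unit, where Pb is the price buyers pay.
On the curves, Pb = 2069/9 - (1/9)x and Ps = 6.2 + 0.2x; the wedge Ps − Pb = 84 gives 6.2 + 0.2x − (2069/9 - (1/9)x) = 84, so x' = 989.
Then Pb = 2069/9 − (1/9)·989 = 120 and Ps = 6.2 + 0.2·989 = 204.
Buyers' price falls by P* − Pb = 150 − 120 = 30; sellers' price rises by Ps − P* = 204 − 150 = 54.
So producers capture 54/84 = 9/14 of each unit of subsidy.

Producer share = 9/14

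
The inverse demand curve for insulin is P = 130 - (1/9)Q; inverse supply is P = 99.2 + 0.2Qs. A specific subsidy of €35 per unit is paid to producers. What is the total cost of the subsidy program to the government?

Pre-subsidy: 130 - (1/9)Q = 99.2 + 0.2Q gives Q* = 99 and P* = 119.
With the subsidy, sellers receive Ps = Pb + 35 for each unit, where Pb is the price buyers pay.
On the curves, Pb = 130 - (1/9)Q and Ps = 99.2 + 0.2Q; the wedge Ps − Pb = 35 gives 99.2 + 0.2Q − (130 - (1/9)Q) = 35, so Q' = 211.5.
Then Pb = 130 − (1/9)·211.5 = 106.5 and Ps = 99.2 + 0.2·211.5 = 141.5.
Government outlay = subsidy × quantity = 35 × 211.5 = 7402.5.

Government cost = €7402.5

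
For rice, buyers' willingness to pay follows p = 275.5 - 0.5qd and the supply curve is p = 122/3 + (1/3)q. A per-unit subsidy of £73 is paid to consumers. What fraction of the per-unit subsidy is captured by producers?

Pre-subsidy: 275.5 - 0.5q = 122/3 + (1/3)q gives q* = 281.8 and p* = 134.6.
With the rebate, buyers effectively pay pb = ps − 73, where ps is the price sellers receive.
On the curves, pb = 275.5 - 0.5q and ps = 122/3 + (1/3)q; the wedge ps − pb = 73 gives 122/3 + (1/3)q − (275.5 - 0.5q) = 73, so q' = 369.4.
Then pb = 275.5 − 0.5·369.4 = 90.8 and ps = 122/3 + (1/3)·369.4 = 163.8.
Buyers' price falls by p* − pb = 134.6 − 90.8 = 43.8; sellers' price rises by ps − p* = 163.8 − 134.6 = 29.2.
So producers capture 29.2/73 = 0.4 of each unit of subsidy.

Producer share = 0.4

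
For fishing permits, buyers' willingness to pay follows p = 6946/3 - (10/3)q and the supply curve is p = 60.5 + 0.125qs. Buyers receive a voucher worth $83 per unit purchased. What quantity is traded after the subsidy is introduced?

Pre-subsidy: 6946/3 - (10/3)q = 60.5 + 0.125q gives q* = 652 and p* = 142.
With the rebate, buyers effectively pay pb = ps − 83, where ps is the price sellers receive.
On the curves, pb = 6946/3 - (10/3)q and ps = 60.5 + 0.125q; the wedge ps − pb = 83 gives 60.5 + 0.125q − (6946/3 - (10/3)q) = 83, so q' = 676.
Then pb = 6946/3 − (10/3)·676 = 62 and ps = 60.5 + 0.125·676 = 145.

q' = 676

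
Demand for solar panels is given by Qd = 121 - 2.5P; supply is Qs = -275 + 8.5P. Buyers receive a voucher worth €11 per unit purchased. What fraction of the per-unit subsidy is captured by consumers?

Pre-subsidy: 121 - 2.5P = -275 + 8.5P gives P* = 36, Q* = 31.
With the rebate, buyers effectively pay Pb = Ps − 11, where Ps is the price sellers receive.
Demand in terms of Ps becomes Qd = 121 − 2.5(Ps − 11) = 148.5 - 2.5Ps. Setting this equal to supply: 148.5 - 2.5Ps = -275 + 8.5Ps, so Ps = 38.5.
Buyers pay Pb = 38.5 − 11 = 27.5; Q' = -275 + 8.5·38.5 = 52.25.
Buyers' price falls by P* − Pb = 36 − 27.5 = 8.5; sellers' price rises by Ps − P* = 38.5 − 36 = 2.5.
So consumers capture 8.5/11 = 17/22 of each unit of subsidy.

Consumer share = 17/22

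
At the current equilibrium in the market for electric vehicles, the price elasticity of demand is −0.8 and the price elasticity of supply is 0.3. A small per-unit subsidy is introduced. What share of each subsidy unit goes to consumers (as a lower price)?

Consumer share = 3/11

For a small subsidy around the equilibrium, the benefit split depends on the relative slopes, which at a point are proportional to the elasticities.
Buyer share = εs/(εs + |εd|) = 0.3/(0.3 + 0.8) = 3/11; seller share = |εd|/(εs + |εd|) = 8/11.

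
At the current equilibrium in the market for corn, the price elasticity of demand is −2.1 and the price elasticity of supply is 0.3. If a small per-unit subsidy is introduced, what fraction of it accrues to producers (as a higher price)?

Producer share = 0.875

For a small subsidy around the equilibrium, the benefit split depends on the relative slopes, which at a point are proportional to the elasticities.
Buyer share = εs/(εs + |εd|) = 0.3/(0.3 + 2.1) = 0.125; seller share = |εd|/(εs + |εd|) = 0.875.
So producers capture 0.875 of the subsidy.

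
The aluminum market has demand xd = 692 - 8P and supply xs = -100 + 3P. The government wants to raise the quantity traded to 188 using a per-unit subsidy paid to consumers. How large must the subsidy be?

Required subsidy s = 33 per unit

At x = 188, invert demand for the buyer price: Pb = (692 − 188)/8 = 63; invert supply for the seller price: Ps = (188 − (-100))/3 = 96.
The subsidy must fill the gap: s = Ps − Pb = 96 − 63 = 33.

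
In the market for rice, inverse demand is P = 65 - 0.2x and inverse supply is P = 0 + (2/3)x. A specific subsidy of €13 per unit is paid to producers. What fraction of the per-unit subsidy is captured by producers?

Pre-subsidy: 65 - 0.2x = 0 + (2/3)x gives x* = 75 and P* = 50.
With the subsidy, sellers receive Ps = Pb + 13 for each unit, where Pb is the price buyers pay.
On the curves, Pb = 65 - 0.2x and Ps = 0 + (2/3)x; the wedge Ps − Pb = 13 gives 0 + (2/3)x − (65 - 0.2x) = 13, so x' = 90.
Then Pb = 65 − 0.2·90 = 47 and Ps = 0 + (2/3)·90 = 60.
Buyers' price falls by P* − Pb = 50 − 47 = 3; sellers' price rises by Ps − P* = 60 − 50 = 10.
So producers capture 10/13 = 10/13 of each unit of subsidy.

Producer share = 10/13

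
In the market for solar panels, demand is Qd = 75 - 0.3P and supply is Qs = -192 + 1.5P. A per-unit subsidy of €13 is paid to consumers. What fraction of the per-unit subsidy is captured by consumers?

Pre-subsidy: 75 - 0.3P = -192 + 1.5P gives P* = 445/3, Q* = 30.5.
With the rebate, buyers effectively pay Pb = Ps − 13, where Ps is the price sellers receive.
Demand in terms of Ps becomes Qd = 75 − 0.3(Ps − 13) = 78.9 - 0.3Ps. Setting this equal to supply: 78.9 - 0.3Ps = -192 + 1.5Ps, so Ps = 150.5.
Buyers pay Pb = 150.5 − 13 = 137.5; Q' = -192 + 1.5·150.5 = 33.75.
Buyers' price falls by P* − Pb = 445/3 − 137.5 = 65/6; sellers' price rises by Ps − P* = 150.5 − 445/3 = 13/6.
So consumers capture (65/6)/13 = 5/6 of each unit of subsidy.

Consumer share = 5/6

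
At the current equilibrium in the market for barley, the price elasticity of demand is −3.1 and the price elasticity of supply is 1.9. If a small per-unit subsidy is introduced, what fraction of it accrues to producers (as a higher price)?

Producer share = 0.62

For a small subsidy around the equilibrium, the benefit split depends on the relative slopes, which at a point are proportional to the elasticities.
Buyer share = εs/(εs + |εd|) = 1.9/(1.9 + 3.1) = 0.38; seller share = |εd|/(εs + |εd|) = 0.62.
So producers capture 0.62 of the subsidy.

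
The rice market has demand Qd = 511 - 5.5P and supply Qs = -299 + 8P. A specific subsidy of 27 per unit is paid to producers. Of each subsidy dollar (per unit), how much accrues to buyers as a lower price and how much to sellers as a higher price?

Buyers gain 16 per unit; sellers gain 11 per unit

Pre-subsidy: 511 - 5.5P = -299 + 8P gives P* = 60, Q* = 181.
With the subsidy, sellers receive Ps = Pb + 27 for each unit, where Pb is the price buyers pay.
Supply in terms of Pb becomes Qs = -299 + 8(Pb + 27) = -83 + 8Pb. Setting this equal to demand: 511 - 5.5Pb = -83 + 8Pb, so Pb = 44.
Sellers receive Ps = 44 + 27 = 71; Q' = 511 − 5.5·44 = 269.
Buyers' price falls by P* − Pb = 60 − 44 = 16; sellers' price rises by Ps − P* = 71 − 60 = 11.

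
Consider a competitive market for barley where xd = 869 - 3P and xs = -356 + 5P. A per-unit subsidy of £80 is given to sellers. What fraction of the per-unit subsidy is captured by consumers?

Pre-subsidy: 869 - 3P = -356 + 5P gives P* = 153.125, x* = 409.625.
With the subsidy, sellers receive Ps = Pb + 80 for each unit, where Pb is the price buyers pay.
Supply in terms of Pb becomes xs = -356 + 5(Pb + 80) = 44 + 5Pb. Setting this equal to demand: 869 - 3Pb = 44 + 5Pb, so Pb = 103.125.
Sellers receive Ps = 103.125 + 80 = 183.125; x' = 869 − 3·103.125 = 559.625.
Buyers' price falls by P* − Pb = 153.125 − 103.125 = 50; sellers' price rises by Ps − P* = 183.125 − 153.125 = 30.
So consumers capture 50/80 = 0.625 of each unit of subsidy.

Consumer share = 0.625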